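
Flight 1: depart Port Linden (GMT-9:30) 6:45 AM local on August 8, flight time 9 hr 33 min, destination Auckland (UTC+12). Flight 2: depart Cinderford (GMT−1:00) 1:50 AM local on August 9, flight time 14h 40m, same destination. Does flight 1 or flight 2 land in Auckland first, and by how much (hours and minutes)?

Flight 1 in UTC: 6:45 AM + 9:30 = 4:15 PM on Aug 8.
+9 hours and 33 minutes → arrive 1:48 AM UTC on Aug 9.
Flight 2 in UTC: 1:50 AM + 1:00 = 2:50 AM on Aug 9.
+14 hours 40 minutes → arrive 5:30 PM UTC on Aug 9.
Flight 1 lands earlier by 15 hours 42 minutes.

the first, by 15 hours 42 minutes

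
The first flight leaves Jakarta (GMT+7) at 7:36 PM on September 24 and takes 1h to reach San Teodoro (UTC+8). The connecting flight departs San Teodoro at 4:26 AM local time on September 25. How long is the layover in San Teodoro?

6 hours 50 minutes

Convert departure to UTC: 7:36 PM − 7:00 = 12:36 PM UTC on Sep 24.
Add 1 hour flight time → 1:36 PM UTC.
San Teodoro is UTC+8:00, so local arrival = 1:36 PM + 8:00 = 9:36 PM on Sep 24.
Layover = 4:26 AM − 9:36 PM (+1 day) = 6 hours 50 minutes.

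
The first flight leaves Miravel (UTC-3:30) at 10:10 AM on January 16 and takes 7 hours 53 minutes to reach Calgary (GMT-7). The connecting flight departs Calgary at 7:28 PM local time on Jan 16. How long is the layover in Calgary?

Convert departure to UTC: 10:10 AM + 3:30 = 1:40 PM UTC on Jan 16.
Add 7 hours 53 minutes flight time → 9:33 PM UTC.
Calgary is UTC−7:00, so local arrival = 9:33 PM − 7:00 = 2:33 PM on Jan 16.
Layover = 7:28 PM − 2:33 PM = 4 hours 55 minutes.

4 hours 55 minutes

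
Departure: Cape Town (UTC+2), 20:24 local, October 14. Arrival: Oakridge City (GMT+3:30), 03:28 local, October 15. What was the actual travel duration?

5 hours 34 minutes

Departure in UTC: 20:24 − 2:00 = 18:24 on Oct 14.
Arrival in UTC: 03:28 − 3:30 = 23:58 on Oct 14.
Elapsed = 23:58 − 18:24 = 5 hours 34 minutes.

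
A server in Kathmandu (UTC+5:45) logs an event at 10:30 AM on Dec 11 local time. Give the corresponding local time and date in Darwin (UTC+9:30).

2:15 PM on December 11

In UTC: 10:30 AM − 5:45 = 4:45 AM on Dec 11.
Darwin is UTC+9:30: 4:45 AM + 9:30 = 2:15 PM on Dec 11.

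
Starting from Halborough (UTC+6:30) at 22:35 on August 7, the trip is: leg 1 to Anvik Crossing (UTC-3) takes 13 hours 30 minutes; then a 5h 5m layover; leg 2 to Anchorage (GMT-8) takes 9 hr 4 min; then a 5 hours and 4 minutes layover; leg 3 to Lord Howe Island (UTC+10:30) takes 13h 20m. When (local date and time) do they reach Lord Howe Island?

00:38 on Aug 10

Convert departure to UTC: 22:35 − 6:30 = 16:05 UTC on Aug 7.
Add 13 hours 30 minutes leg 1 → 05:35 UTC (Aug 8).
Add 5 hours and 5 minutes layover in Anvik Crossing → 10:40 UTC.
Add 9 hours and 4 minutes leg 2 → 19:44 UTC.
Add 5 hours and 4 minutes layover in Anchorage → 00:48 UTC (Aug 9).
Add 13 hours and 20 minutes leg 3 → 14:08 UTC.
Lord Howe Island is UTC+10:30, so local arrival = 14:08 + 10:30 = 00:38 on Aug 10.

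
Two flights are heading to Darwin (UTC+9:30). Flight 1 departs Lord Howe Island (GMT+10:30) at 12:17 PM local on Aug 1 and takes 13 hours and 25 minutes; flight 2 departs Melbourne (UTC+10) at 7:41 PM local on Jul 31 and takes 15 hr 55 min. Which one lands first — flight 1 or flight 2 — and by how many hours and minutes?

the second, by 13 hours 36 minutes

Flight 1 in UTC: 12:17 PM − 10:30 = 1:47 AM on Aug 1.
+13 hours and 25 minutes → arrive 3:12 PM UTC on Aug 1.
Flight 2 in UTC: 7:41 PM − 10:00 = 9:41 AM on Jul 31.
+15 hours 55 minutes → arrive 1:36 AM UTC on Aug 1.
Flight 2 lands earlier by 13 hours 36 minutes.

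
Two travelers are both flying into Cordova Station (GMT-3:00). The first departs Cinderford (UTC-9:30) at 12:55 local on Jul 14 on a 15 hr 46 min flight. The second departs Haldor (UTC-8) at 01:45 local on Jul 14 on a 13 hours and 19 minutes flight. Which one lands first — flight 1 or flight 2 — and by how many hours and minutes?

the second, by 15 hours 7 minutes

Flight 1 in UTC: 12:55 + 9:30 = 22:25 on Jul 14.
+15 hours and 46 minutes → arrive 14:11 UTC on Jul 15.
Flight 2 in UTC: 01:45 + 8:00 = 09:45 on Jul 14.
+13 hours 19 minutes → arrive 23:04 UTC on Jul 14.
Flight 2 lands earlier by 15 hours 7 minutes.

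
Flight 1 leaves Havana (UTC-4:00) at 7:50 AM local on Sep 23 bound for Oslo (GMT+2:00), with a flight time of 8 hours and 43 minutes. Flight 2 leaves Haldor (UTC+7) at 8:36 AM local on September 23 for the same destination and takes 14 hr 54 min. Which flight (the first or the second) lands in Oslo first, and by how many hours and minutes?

Flight 1 in UTC: 7:50 AM + 4:00 = 11:50 AM on Sep 23.
+8 hours 43 minutes → arrive 8:33 PM UTC on Sep 23.
Flight 2 in UTC: 8:36 AM − 7:00 = 1:36 AM on Sep 23.
+14 hours and 54 minutes → arrive 4:30 PM UTC on Sep 23.
Flight 2 lands earlier by 4 hours 3 minutes.

the second, by 4 hours 3 minutes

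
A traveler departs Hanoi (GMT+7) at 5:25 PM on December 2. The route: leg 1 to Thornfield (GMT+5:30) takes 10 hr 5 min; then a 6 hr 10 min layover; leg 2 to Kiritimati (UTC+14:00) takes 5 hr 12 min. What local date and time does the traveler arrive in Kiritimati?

Convert departure to UTC: 5:25 PM − 7:00 = 10:25 AM UTC on Dec 2.
Add 10 hours 5 minutes leg 1 → 8:30 PM UTC.
Add 6 hours and 10 minutes layover in Thornfield → 2:40 AM UTC (Dec 3).
Add 5 hours 12 minutes leg 2 → 7:52 AM UTC.
Kiritimati is UTC+14:00, so local arrival = 7:52 AM + 14:00 = 9:52 PM on Dec 3.

9:52 PM on Dec 3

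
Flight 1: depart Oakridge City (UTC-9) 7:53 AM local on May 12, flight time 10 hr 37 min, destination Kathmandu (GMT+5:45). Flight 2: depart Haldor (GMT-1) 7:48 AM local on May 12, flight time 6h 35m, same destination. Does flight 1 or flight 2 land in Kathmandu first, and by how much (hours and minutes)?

the second, by 12 hours 7 minutes

Flight 1 in UTC: 7:53 AM + 9:00 = 4:53 PM on May 12.
+10 hours and 37 minutes → arrive 3:30 AM UTC on May 13.
Flight 2 in UTC: 7:48 AM + 1:00 = 8:48 AM on May 12.
+6 hours and 35 minutes → arrive 3:23 PM UTC on May 12.
Flight 2 lands earlier by 12 hours 7 minutes.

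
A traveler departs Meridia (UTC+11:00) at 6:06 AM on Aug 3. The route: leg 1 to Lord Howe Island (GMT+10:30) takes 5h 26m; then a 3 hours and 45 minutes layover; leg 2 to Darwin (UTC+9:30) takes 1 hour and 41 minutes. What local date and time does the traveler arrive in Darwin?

3:28 PM on August 3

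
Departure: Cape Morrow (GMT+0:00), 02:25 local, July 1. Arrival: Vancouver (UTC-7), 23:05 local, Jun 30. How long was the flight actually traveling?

Departure is already UTC: 02:25 on Jul 1.
Arrival in UTC: 23:05 + 7:00 = 06:05 on Jul 1.
Elapsed = 06:05 − 02:25 = 3 hours 40 minutes.

3 hours 40 minutes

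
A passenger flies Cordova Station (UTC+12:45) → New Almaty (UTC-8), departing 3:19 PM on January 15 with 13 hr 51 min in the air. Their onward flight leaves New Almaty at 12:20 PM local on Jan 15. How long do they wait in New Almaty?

Convert departure to UTC: 3:19 PM − 12:45 = 2:34 AM UTC on Jan 15.
Add 13 hours 51 minutes flight time → 4:25 PM UTC.
New Almaty is UTC−8:00, so local arrival = 4:25 PM − 8:00 = 8:25 AM on Jan 15.
Layover = 12:20 PM − 8:25 AM = 3 hours 55 minutes.

3 hours 55 minutes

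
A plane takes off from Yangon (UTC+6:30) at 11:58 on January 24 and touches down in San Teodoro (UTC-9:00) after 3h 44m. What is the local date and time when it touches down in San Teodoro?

00:12 on January 24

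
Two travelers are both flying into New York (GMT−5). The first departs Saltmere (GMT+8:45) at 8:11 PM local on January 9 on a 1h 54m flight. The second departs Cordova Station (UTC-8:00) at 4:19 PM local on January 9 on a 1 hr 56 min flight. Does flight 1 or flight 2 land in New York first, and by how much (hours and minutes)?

the first, by 12 hours 55 minutes

Flight 1 in UTC: 8:11 PM − 8:45 = 11:26 AM on Jan 9.
+1 hour and 54 minutes → arrive 1:20 PM UTC on Jan 9.
Flight 2 in UTC: 4:19 PM + 8:00 = 12:19 AM on Jan 10.
+1 hour 56 minutes → arrive 2:15 AM UTC on Jan 10.
Flight 1 lands earlier by 12 hours 55 minutes.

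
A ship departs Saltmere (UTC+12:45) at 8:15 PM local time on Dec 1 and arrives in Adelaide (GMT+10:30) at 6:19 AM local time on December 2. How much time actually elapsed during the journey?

12 hours 19 minutes

Departure in UTC: 8:15 PM − 12:45 = 7:30 AM on Dec 1.
Arrival in UTC: 6:19 AM − 10:30 = 7:49 PM on Dec 1.
Elapsed = 7:49 PM − 7:30 AM = 12 hours 19 minutes.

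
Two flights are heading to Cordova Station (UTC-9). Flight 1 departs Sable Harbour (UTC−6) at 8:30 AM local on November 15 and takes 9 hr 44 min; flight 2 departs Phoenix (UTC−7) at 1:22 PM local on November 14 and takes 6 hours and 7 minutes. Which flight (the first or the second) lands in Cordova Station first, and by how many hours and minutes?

the second, by 21 hours 45 minutes

Flight 1 in UTC: 8:30 AM + 6:00 = 2:30 PM on Nov 15.
+9 hours 44 minutes → arrive 12:14 AM UTC on Nov 16.
Flight 2 in UTC: 1:22 PM + 7:00 = 8:22 PM on Nov 14.
+6 hours and 7 minutes → arrive 2:29 AM UTC on Nov 15.
Flight 2 lands earlier by 21 hours 45 minutes.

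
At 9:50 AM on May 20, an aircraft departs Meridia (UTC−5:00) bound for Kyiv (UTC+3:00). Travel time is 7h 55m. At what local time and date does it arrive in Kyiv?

1:45 AM on May 21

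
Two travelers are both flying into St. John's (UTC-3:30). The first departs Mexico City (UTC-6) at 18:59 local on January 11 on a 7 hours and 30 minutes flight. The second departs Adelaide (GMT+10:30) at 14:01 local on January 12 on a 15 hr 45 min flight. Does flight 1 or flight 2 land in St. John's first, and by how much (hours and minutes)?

the first, by 10 hours 47 minutes

Flight 1 in UTC: 18:59 + 6:00 = 00:59 on Jan 12.
+7 hours 30 minutes → arrive 08:29 UTC on Jan 12.
Flight 2 in UTC: 14:01 − 10:30 = 03:31 on Jan 12.
+15 hours and 45 minutes → arrive 19:16 UTC on Jan 12.
Flight 1 lands earlier by 10 hours 47 minutes.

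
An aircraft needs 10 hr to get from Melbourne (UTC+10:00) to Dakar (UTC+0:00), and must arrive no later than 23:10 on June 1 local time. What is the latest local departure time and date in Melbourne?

Target arrival is already UTC: 23:10 on Jun 1.
Subtract 10 hours → departure 13:10 UTC on Jun 1.
Melbourne is UTC+10:00: 13:10 + 10:00 = 23:10 on Jun 1.

23:10 on Jun 1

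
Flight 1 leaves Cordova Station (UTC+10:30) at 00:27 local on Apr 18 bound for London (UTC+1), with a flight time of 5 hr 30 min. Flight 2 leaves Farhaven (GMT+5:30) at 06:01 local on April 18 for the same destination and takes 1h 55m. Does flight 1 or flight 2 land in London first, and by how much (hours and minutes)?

the first, by 6 hours 59 minutes

Flight 1 in UTC: 00:27 − 10:30 = 13:57 on Apr 17.
+5 hours 30 minutes → arrive 19:27 UTC on Apr 17.
Flight 2 in UTC: 06:01 − 5:30 = 00:31 on Apr 18.
+1 hour and 55 minutes → arrive 02:26 UTC on Apr 18.
Flight 1 lands earlier by 6 hours 59 minutes.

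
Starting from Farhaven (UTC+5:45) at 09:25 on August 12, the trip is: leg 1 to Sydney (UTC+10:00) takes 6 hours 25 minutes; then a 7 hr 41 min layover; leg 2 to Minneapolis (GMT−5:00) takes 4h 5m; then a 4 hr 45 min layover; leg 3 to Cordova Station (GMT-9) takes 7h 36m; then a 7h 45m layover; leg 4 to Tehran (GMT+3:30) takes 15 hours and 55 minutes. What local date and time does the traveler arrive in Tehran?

13:22 on August 14

Convert departure to UTC: 09:25 − 5:45 = 03:40 UTC on Aug 12.
Add 6 hours 25 minutes leg 1 → 10:05 UTC.
Add 7 hours and 41 minutes layover in Sydney → 17:46 UTC.
Add 4 hours 5 minutes leg 2 → 21:51 UTC.
Add 4 hours 45 minutes layover in Minneapolis → 02:36 UTC (Aug 13).
Add 7 hours 36 minutes leg 3 → 10:12 UTC.
Add 7 hours and 45 minutes layover in Cordova Station → 17:57 UTC.
Add 15 hours 55 minutes leg 4 → 09:52 UTC (Aug 14).
Tehran is UTC+3:30, so local arrival = 09:52 + 3:30 = 13:22 on Aug 14.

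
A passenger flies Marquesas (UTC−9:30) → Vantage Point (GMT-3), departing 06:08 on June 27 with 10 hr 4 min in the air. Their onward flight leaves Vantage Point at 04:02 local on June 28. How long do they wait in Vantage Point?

5 hours 20 minutes

Convert departure to UTC: 06:08 + 9:30 = 15:38 UTC on Jun 27.
Add 10 hours and 4 minutes flight time → 01:42 UTC (Jun 28).
Vantage Point is UTC−3:00, so local arrival = 01:42 − 3:00 = 22:42 on Jun 27.
Layover = 04:02 − 22:42 (+1 day) = 5 hours 20 minutes.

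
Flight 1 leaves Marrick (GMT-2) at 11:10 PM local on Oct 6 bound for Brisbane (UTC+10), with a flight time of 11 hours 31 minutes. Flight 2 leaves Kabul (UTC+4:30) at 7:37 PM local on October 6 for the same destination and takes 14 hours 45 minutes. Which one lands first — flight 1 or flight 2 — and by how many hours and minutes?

the second, by 6 hours 49 minutes

Flight 1 in UTC: 11:10 PM + 2:00 = 1:10 AM on Oct 7.
+11 hours and 31 minutes → arrive 12:41 PM UTC on Oct 7.
Flight 2 in UTC: 7:37 PM − 4:30 = 3:07 PM on Oct 6.
+14 hours 45 minutes → arrive 5:52 AM UTC on Oct 7.
Flight 2 lands earlier by 6 hours 49 minutes.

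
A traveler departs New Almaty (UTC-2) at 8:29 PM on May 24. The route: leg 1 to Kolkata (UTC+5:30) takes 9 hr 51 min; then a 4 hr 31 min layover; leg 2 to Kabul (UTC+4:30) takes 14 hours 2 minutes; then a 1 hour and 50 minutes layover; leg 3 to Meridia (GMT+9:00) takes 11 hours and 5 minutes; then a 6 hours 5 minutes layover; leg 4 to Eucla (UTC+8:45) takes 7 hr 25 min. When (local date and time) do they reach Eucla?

2:03 PM on May 27

Convert departure to UTC: 8:29 PM + 2:00 = 10:29 PM UTC on May 24.
Add 9 hours and 51 minutes leg 1 → 8:20 AM UTC (May 25).
Add 4 hours 31 minutes layover in Kolkata → 12:51 PM UTC.
Add 14 hours 2 minutes leg 2 → 2:53 AM UTC (May 26).
Add 1 hour 50 minutes layover in Kabul → 4:43 AM UTC.
Add 11 hours 5 minutes leg 3 → 3:48 PM UTC.
Add 6 hours 5 minutes layover in Meridia → 9:53 PM UTC.
Add 7 hours 25 minutes leg 4 → 5:18 AM UTC (May 27).
Eucla is UTC+8:45, so local arrival = 5:18 AM + 8:45 = 2:03 PM on May 27.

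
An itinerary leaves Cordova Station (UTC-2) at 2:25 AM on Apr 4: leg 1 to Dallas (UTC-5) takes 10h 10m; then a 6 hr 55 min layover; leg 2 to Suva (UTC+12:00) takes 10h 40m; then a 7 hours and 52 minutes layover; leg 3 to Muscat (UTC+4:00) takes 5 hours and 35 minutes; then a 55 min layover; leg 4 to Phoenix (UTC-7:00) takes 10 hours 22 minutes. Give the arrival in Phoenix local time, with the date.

1:54 AM on April 6

Convert departure to UTC: 2:25 AM + 2:00 = 4:25 AM UTC on Apr 4.
Add 10 hours and 10 minutes leg 1 → 2:35 PM UTC.
Add 6 hours 55 minutes layover in Dallas → 9:30 PM UTC.
Add 10 hours and 40 minutes leg 2 → 8:10 AM UTC (Apr 5).
Add 7 hours 52 minutes layover in Suva → 4:02 PM UTC.
Add 5 hours 35 minutes leg 3 → 9:37 PM UTC.
Add 55 minutes layover in Muscat → 10:32 PM UTC.
Add 10 hours and 22 minutes leg 4 → 8:54 AM UTC (Apr 6).
Phoenix is UTC−7:00, so local arrival = 8:54 AM − 7:00 = 1:54 AM on Apr 6.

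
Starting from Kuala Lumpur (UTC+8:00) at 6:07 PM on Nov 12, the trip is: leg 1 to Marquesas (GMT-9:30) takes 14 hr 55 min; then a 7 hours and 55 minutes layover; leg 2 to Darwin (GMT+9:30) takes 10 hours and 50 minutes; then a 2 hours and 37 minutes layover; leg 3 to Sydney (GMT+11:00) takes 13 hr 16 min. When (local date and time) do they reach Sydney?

Convert departure to UTC: 6:07 PM − 8:00 = 10:07 AM UTC on Nov 12.
Add 14 hours and 55 minutes leg 1 → 1:02 AM UTC (Nov 13).
Add 7 hours and 55 minutes layover in Marquesas → 8:57 AM UTC.
Add 10 hours and 50 minutes leg 2 → 7:47 PM UTC.
Add 2 hours 37 minutes layover in Darwin → 10:24 PM UTC.
Add 13 hours 16 minutes leg 3 → 11:40 AM UTC (Nov 14).
Sydney is UTC+11:00, so local arrival = 11:40 AM + 11:00 = 10:40 PM on Nov 14.

10:40 PM on Nov 14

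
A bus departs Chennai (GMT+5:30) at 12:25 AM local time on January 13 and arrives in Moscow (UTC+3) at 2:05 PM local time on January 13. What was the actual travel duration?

16 hours 10 minutes

Departure in UTC: 12:25 AM − 5:30 = 6:55 PM on Jan 12.
Arrival in UTC: 2:05 PM − 3:00 = 11:05 AM on Jan 13.
Elapsed = 11:05 AM − 6:55 PM (+1 day) = 16 hours 10 minutes.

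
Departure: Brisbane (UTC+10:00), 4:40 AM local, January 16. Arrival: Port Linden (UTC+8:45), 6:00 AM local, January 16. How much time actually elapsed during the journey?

2 hours 35 minutes

Port Linden is 1:15 behind Brisbane.
Clock-face elapsed time (ignoring zones) is 1 hour 20 minutes.
Actual elapsed = 1 hour 20 minutes + 1:15 = 2 hours 35 minutes.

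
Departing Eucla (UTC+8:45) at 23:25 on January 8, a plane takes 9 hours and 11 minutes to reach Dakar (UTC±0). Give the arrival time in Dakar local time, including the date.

23:51 on January 8

Dakar is 8:45 behind Eucla.
After 9 hours and 11 minutes it is 08:36 (Jan 9) in Eucla.
Shift by the zone difference: 08:36 − 8:45 = 23:51 on Jan 8 in Dakar.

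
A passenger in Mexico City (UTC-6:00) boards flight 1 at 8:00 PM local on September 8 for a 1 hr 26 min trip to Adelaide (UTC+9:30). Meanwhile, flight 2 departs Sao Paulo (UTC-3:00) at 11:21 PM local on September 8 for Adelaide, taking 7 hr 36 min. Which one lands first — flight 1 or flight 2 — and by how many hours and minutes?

the first, by 6 hours 31 minutes

Flight 1 in UTC: 8:00 PM + 6:00 = 2:00 AM on Sep 9.
+1 hour 26 minutes → arrive 3:26 AM UTC on Sep 9.
Flight 2 in UTC: 11:21 PM + 3:00 = 2:21 AM on Sep 9.
+7 hours 36 minutes → arrive 9:57 AM UTC on Sep 9.
Flight 1 lands earlier by 6 hours 31 minutes.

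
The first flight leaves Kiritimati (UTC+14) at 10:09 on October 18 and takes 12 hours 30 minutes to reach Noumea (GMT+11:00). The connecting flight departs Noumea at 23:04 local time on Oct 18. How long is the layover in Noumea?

Convert departure to UTC: 10:09 − 14:00 = 20:09 UTC on Oct 17.
Add 12 hours and 30 minutes flight time → 08:39 UTC (Oct 18).
Noumea is UTC+11:00, so local arrival = 08:39 + 11:00 = 19:39 on Oct 18.
Layover = 23:04 − 19:39 = 3 hours 25 minutes.

3 hours 25 minutes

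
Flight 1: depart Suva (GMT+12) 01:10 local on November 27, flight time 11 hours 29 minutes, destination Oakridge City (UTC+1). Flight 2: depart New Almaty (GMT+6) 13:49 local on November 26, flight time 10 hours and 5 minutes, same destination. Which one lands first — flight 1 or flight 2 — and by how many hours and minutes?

Flight 1 in UTC: 01:10 − 12:00 = 13:10 on Nov 26.
+11 hours 29 minutes → arrive 00:39 UTC on Nov 27.
Flight 2 in UTC: 13:49 − 6:00 = 07:49 on Nov 26.
+10 hours and 5 minutes → arrive 17:54 UTC on Nov 26.
Flight 2 lands earlier by 6 hours 45 minutes.

the second, by 6 hours 45 minutes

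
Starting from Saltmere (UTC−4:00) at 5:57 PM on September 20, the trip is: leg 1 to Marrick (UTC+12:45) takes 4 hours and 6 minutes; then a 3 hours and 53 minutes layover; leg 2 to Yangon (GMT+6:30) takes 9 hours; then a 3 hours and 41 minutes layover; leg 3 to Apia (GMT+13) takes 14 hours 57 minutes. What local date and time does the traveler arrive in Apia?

10:34 PM on September 22

Convert departure to UTC: 5:57 PM + 4:00 = 9:57 PM UTC on Sep 20.
Add 4 hours and 6 minutes leg 1 → 2:03 AM UTC (Sep 21).
Add 3 hours 53 minutes layover in Marrick → 5:56 AM UTC.
Add 9 hours leg 2 → 2:56 PM UTC.
Add 3 hours and 41 minutes layover in Yangon → 6:37 PM UTC.
Add 14 hours 57 minutes leg 3 → 9:34 AM UTC (Sep 22).
Apia is UTC+13:00, so local arrival = 9:34 AM + 13:00 = 10:34 PM on Sep 22.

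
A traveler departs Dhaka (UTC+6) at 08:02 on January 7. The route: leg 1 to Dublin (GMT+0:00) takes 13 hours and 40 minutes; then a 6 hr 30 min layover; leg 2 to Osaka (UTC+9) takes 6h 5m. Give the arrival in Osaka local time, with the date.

13:17 on January 8

Convert departure to UTC: 08:02 − 6:00 = 02:02 UTC on Jan 7.
Add 13 hours and 40 minutes leg 1 → 15:42 UTC.
Add 6 hours and 30 minutes layover in Dublin → 22:12 UTC.
Add 6 hours 5 minutes leg 2 → 04:17 UTC (Jan 8).
Osaka is UTC+9:00, so local arrival = 04:17 + 9:00 = 13:17 on Jan 8.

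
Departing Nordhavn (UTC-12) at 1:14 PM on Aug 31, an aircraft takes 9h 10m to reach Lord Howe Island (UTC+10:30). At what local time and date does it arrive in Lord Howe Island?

Convert departure to UTC: 1:14 PM + 12:00 = 1:14 AM UTC on Sep 1.
Add 9 hours and 10 minutes travel time → 10:24 AM UTC.
Lord Howe Island is UTC+10:30, so local arrival = 10:24 AM + 10:30 = 8:54 PM on Sep 1.

8:54 PM on September 1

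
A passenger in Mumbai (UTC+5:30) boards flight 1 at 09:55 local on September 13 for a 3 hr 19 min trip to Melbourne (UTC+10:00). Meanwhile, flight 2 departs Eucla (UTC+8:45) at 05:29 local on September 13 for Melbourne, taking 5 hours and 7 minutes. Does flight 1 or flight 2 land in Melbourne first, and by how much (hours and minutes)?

Flight 1 in UTC: 09:55 − 5:30 = 04:25 on Sep 13.
+3 hours 19 minutes → arrive 07:44 UTC on Sep 13.
Flight 2 in UTC: 05:29 − 8:45 = 20:44 on Sep 12.
+5 hours and 7 minutes → arrive 01:51 UTC on Sep 13.
Flight 2 lands earlier by 5 hours 53 minutes.

the second, by 5 hours 53 minutes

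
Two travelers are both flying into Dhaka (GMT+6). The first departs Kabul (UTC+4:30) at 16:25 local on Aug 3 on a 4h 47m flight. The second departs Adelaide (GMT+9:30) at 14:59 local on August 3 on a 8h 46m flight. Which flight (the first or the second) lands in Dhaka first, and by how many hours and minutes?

Flight 1 in UTC: 16:25 − 4:30 = 11:55 on Aug 3.
+4 hours and 47 minutes → arrive 16:42 UTC on Aug 3.
Flight 2 in UTC: 14:59 − 9:30 = 05:29 on Aug 3.
+8 hours 46 minutes → arrive 14:15 UTC on Aug 3.
Flight 2 lands earlier by 2 hours 27 minutes.

the second, by 2 hours 27 minutes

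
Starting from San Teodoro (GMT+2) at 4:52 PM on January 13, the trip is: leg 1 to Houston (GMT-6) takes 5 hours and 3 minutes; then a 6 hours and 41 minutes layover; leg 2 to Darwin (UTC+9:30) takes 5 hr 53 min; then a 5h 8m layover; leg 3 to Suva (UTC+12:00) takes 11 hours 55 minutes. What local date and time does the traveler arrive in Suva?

1:32 PM on January 15

Convert departure to UTC: 4:52 PM − 2:00 = 2:52 PM UTC on Jan 13.
Add 5 hours and 3 minutes leg 1 → 7:55 PM UTC.
Add 6 hours 41 minutes layover in Houston → 2:36 AM UTC (Jan 14).
Add 5 hours 53 minutes leg 2 → 8:29 AM UTC.
Add 5 hours 8 minutes layover in Darwin → 1:37 PM UTC.
Add 11 hours and 55 minutes leg 3 → 1:32 AM UTC (Jan 15).
Suva is UTC+12:00, so local arrival = 1:32 AM + 12:00 = 1:32 PM on Jan 15.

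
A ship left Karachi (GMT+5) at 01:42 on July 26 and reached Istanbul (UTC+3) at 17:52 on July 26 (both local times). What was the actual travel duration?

Departure in UTC: 01:42 − 5:00 = 20:42 on Jul 25.
Arrival in UTC: 17:52 − 3:00 = 14:52 on Jul 26.
Elapsed = 14:52 − 20:42 (+1 day) = 18 hours 10 minutes.

18 hours 10 minutes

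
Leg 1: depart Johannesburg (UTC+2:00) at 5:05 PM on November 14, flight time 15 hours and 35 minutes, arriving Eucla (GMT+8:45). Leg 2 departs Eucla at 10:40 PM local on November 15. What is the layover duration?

7 hours 15 minutes

Convert departure to UTC: 5:05 PM − 2:00 = 3:05 PM UTC on Nov 14.
Add 15 hours and 35 minutes flight time → 6:40 AM UTC (Nov 15).
Eucla is UTC+8:45, so local arrival = 6:40 AM + 8:45 = 3:25 PM on Nov 15.
Layover = 10:40 PM − 3:25 PM = 7 hours 15 minutes.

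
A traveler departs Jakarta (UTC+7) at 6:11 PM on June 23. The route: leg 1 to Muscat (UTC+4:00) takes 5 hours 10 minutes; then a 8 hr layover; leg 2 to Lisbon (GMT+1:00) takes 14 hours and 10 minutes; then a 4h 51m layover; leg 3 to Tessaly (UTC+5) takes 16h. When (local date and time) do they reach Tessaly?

4:22 PM on Jun 25

Convert departure to UTC: 6:11 PM − 7:00 = 11:11 AM UTC on Jun 23.
Add 5 hours and 10 minutes leg 1 → 4:21 PM UTC.
Add 8 hours layover in Muscat → 12:21 AM UTC (Jun 24).
Add 14 hours 10 minutes leg 2 → 2:31 PM UTC.
Add 4 hours 51 minutes layover in Lisbon → 7:22 PM UTC.
Add 16 hours leg 3 → 11:22 AM UTC (Jun 25).
Tessaly is UTC+5:00, so local arrival = 11:22 AM + 5:00 = 4:22 PM on Jun 25.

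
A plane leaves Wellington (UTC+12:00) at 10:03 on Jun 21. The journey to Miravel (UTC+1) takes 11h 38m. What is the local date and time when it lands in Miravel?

10:41 on Jun 21

Miravel is 11:00 behind Wellington.
After 11 hours 38 minutes it is 21:41 in Wellington.
Shift by the zone difference: 21:41 − 11:00 = 10:41 on Jun 21 in Miravel.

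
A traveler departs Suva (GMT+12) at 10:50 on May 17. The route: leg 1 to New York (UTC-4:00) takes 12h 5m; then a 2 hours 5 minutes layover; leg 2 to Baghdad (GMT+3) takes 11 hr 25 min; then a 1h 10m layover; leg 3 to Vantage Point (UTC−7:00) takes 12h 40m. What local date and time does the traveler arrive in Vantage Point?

Convert departure to UTC: 10:50 − 12:00 = 22:50 UTC on May 16.
Add 12 hours and 5 minutes leg 1 → 10:55 UTC (May 17).
Add 2 hours and 5 minutes layover in New York → 13:00 UTC.
Add 11 hours and 25 minutes leg 2 → 00:25 UTC (May 18).
Add 1 hour and 10 minutes layover in Baghdad → 01:35 UTC.
Add 12 hours 40 minutes leg 3 → 14:15 UTC.
Vantage Point is UTC−7:00, so local arrival = 14:15 − 7:00 = 07:15 on May 18.

07:15 on May 18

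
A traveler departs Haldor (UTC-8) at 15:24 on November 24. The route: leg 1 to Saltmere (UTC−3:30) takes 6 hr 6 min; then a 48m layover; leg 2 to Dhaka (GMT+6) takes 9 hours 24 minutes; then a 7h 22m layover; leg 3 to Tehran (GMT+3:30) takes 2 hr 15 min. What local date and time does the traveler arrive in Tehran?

04:49 on Nov 26

Convert departure to UTC: 15:24 + 8:00 = 23:24 UTC on Nov 24.
Add 6 hours and 6 minutes leg 1 → 05:30 UTC (Nov 25).
Add 48 minutes layover in Saltmere → 06:18 UTC.
Add 9 hours and 24 minutes leg 2 → 15:42 UTC.
Add 7 hours 22 minutes layover in Dhaka → 23:04 UTC.
Add 2 hours and 15 minutes leg 3 → 01:19 UTC (Nov 26).
Tehran is UTC+3:30, so local arrival = 01:19 + 3:30 = 04:49 on Nov 26.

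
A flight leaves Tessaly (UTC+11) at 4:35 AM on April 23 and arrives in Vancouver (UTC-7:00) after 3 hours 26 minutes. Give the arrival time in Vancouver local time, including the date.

2:01 PM on Apr 22

Convert departure to UTC: 4:35 AM − 11:00 = 5:35 PM UTC on Apr 22.
Add 3 hours and 26 minutes travel time → 9:01 PM UTC.
Vancouver is UTC−7:00, so local arrival = 9:01 PM − 7:00 = 2:01 PM on Apr 22.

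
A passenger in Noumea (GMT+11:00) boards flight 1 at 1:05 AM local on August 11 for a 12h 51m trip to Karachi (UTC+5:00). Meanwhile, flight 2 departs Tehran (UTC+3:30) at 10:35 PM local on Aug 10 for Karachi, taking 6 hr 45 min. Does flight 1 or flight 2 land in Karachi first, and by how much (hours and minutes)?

Flight 1 in UTC: 1:05 AM − 11:00 = 2:05 PM on Aug 10.
+12 hours 51 minutes → arrive 2:56 AM UTC on Aug 11.
Flight 2 in UTC: 10:35 PM − 3:30 = 7:05 PM on Aug 10.
+6 hours and 45 minutes → arrive 1:50 AM UTC on Aug 11.
Flight 2 lands earlier by 1 hour 6 minutes.

the second, by 1 hour 6 minutes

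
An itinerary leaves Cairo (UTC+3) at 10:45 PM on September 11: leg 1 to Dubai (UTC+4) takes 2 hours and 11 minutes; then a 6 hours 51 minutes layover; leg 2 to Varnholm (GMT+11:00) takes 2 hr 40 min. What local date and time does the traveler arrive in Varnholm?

Convert departure to UTC: 10:45 PM − 3:00 = 7:45 PM UTC on Sep 11.
Add 2 hours and 11 minutes leg 1 → 9:56 PM UTC.
Add 6 hours 51 minutes layover in Dubai → 4:47 AM UTC (Sep 12).
Add 2 hours 40 minutes leg 2 → 7:27 AM UTC.
Varnholm is UTC+11:00, so local arrival = 7:27 AM + 11:00 = 6:27 PM on Sep 12.

6:27 PM on September 12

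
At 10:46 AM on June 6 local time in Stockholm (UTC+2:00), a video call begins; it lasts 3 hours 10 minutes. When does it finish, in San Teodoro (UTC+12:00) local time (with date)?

11:56 PM on Jun 6

San Teodoro is 10:00 ahead of Stockholm.
After 3 hours and 10 minutes it is 1:56 PM in Stockholm.
Shift by the zone difference: 1:56 PM + 10:00 = 11:56 PM on Jun 6 in San Teodoro.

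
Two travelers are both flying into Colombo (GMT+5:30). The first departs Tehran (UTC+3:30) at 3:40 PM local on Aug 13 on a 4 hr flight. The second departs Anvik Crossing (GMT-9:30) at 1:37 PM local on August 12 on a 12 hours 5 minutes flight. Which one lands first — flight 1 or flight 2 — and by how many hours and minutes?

Flight 1 in UTC: 3:40 PM − 3:30 = 12:10 PM on Aug 13.
+4 hours → arrive 4:10 PM UTC on Aug 13.
Flight 2 in UTC: 1:37 PM + 9:30 = 11:07 PM on Aug 12.
+12 hours 5 minutes → arrive 11:12 AM UTC on Aug 13.
Flight 2 lands earlier by 4 hours 58 minutes.

the second, by 4 hours 58 minutes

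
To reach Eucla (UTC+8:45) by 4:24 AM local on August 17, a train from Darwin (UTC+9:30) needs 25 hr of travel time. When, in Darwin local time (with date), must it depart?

4:09 AM on Aug 16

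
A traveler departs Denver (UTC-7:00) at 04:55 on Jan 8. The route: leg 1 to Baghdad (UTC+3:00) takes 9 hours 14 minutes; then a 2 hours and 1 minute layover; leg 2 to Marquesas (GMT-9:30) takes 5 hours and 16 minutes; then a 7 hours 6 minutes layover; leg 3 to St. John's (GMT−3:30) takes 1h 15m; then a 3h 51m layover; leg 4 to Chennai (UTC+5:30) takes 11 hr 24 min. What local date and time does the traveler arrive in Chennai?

Convert departure to UTC: 04:55 + 7:00 = 11:55 UTC on Jan 8.
Add 9 hours 14 minutes leg 1 → 21:09 UTC.
Add 2 hours 1 minute layover in Baghdad → 23:10 UTC.
Add 5 hours and 16 minutes leg 2 → 04:26 UTC (Jan 9).
Add 7 hours 6 minutes layover in Marquesas → 11:32 UTC.
Add 1 hour 15 minutes leg 3 → 12:47 UTC.
Add 3 hours 51 minutes layover in St. John's → 16:38 UTC.
Add 11 hours 24 minutes leg 4 → 04:02 UTC (Jan 10).
Chennai is UTC+5:30, so local arrival = 04:02 + 5:30 = 09:32 on Jan 10.

09:32 on Jan 10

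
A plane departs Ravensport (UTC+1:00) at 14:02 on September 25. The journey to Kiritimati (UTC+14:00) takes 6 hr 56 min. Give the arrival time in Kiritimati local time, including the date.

Convert departure to UTC: 14:02 − 1:00 = 13:02 UTC on Sep 25.
Add 6 hours 56 minutes travel time → 19:58 UTC.
Kiritimati is UTC+14:00, so local arrival = 19:58 + 14:00 = 09:58 on Sep 26.

09:58 on September 26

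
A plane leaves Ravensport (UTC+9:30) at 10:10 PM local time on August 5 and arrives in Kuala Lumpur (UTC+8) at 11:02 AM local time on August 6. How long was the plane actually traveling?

14 hours 22 minutes

Departure in UTC: 10:10 PM − 9:30 = 12:40 PM on Aug 5.
Arrival in UTC: 11:02 AM − 8:00 = 3:02 AM on Aug 6.
Elapsed = 3:02 AM − 12:40 PM (+1 day) = 14 hours 22 minutes.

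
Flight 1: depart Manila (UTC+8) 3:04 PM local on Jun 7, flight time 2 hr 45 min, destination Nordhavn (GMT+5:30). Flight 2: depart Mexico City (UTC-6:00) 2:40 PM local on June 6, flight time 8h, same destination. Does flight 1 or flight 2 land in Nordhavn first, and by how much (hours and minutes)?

the second, by 5 hours 9 minutes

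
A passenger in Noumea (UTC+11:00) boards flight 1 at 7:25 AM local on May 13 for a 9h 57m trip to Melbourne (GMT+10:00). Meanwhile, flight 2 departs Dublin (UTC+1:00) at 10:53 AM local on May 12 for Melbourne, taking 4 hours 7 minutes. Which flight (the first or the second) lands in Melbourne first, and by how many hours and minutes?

the second, by 16 hours 22 minutes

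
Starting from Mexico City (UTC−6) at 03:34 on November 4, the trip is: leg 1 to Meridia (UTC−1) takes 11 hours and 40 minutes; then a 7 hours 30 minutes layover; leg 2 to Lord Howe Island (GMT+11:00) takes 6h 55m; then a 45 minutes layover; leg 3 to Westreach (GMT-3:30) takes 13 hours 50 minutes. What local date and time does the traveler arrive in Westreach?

22:44 on Nov 5

Convert departure to UTC: 03:34 + 6:00 = 09:34 UTC on Nov 4.
Add 11 hours 40 minutes leg 1 → 21:14 UTC.
Add 7 hours 30 minutes layover in Meridia → 04:44 UTC (Nov 5).
Add 6 hours and 55 minutes leg 2 → 11:39 UTC.
Add 45 minutes layover in Lord Howe Island → 12:24 UTC.
Add 13 hours and 50 minutes leg 3 → 02:14 UTC (Nov 6).
Westreach is UTC−3:30, so local arrival = 02:14 − 3:30 = 22:44 on Nov 5.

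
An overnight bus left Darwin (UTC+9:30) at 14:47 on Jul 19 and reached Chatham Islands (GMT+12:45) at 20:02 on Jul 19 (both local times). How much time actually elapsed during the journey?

Departure in UTC: 14:47 − 9:30 = 05:17 on Jul 19.
Arrival in UTC: 20:02 − 12:45 = 07:17 on Jul 19.
Elapsed = 07:17 − 05:17 = 2 hours.

2 hours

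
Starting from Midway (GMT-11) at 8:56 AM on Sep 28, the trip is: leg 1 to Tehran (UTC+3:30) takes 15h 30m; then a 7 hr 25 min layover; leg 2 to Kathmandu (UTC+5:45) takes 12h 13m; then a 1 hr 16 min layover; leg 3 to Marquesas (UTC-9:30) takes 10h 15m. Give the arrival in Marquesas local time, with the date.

Convert departure to UTC: 8:56 AM + 11:00 = 7:56 PM UTC on Sep 28.
Add 15 hours 30 minutes leg 1 → 11:26 AM UTC (Sep 29).
Add 7 hours 25 minutes layover in Tehran → 6:51 PM UTC.
Add 12 hours 13 minutes leg 2 → 7:04 AM UTC (Sep 30).
Add 1 hour 16 minutes layover in Kathmandu → 8:20 AM UTC.
Add 10 hours and 15 minutes leg 3 → 6:35 PM UTC.
Marquesas is UTC−9:30, so local arrival = 6:35 PM − 9:30 = 9:05 AM on Sep 30.

9:05 AM on September 30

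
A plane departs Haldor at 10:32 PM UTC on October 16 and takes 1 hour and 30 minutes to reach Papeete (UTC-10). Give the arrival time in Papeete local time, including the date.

2:02 PM on October 16

Departure is given in UTC: 10:32 PM on Oct 16.
Add 1 hour 30 minutes → 12:02 AM UTC (Oct 17).
Papeete is UTC−10:00: 12:02 AM − 10:00 = 2:02 PM on Oct 16.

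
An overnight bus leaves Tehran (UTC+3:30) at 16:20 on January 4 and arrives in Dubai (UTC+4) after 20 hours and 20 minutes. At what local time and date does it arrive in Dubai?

13:10 on Jan 5

Convert departure to UTC: 16:20 − 3:30 = 12:50 UTC on Jan 4.
Add 20 hours and 20 minutes travel time → 09:10 UTC (Jan 5).
Dubai is UTC+4:00, so local arrival = 09:10 + 4:00 = 13:10 on Jan 5.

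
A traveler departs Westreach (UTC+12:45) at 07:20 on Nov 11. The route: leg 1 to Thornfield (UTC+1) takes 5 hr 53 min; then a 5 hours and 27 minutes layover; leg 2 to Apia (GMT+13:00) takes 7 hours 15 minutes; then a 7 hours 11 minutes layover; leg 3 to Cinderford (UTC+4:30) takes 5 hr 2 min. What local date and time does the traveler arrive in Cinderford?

05:53 on Nov 12

Convert departure to UTC: 07:20 − 12:45 = 18:35 UTC on Nov 10.
Add 5 hours 53 minutes leg 1 → 00:28 UTC (Nov 11).
Add 5 hours and 27 minutes layover in Thornfield → 05:55 UTC.
Add 7 hours 15 minutes leg 2 → 13:10 UTC.
Add 7 hours and 11 minutes layover in Apia → 20:21 UTC.
Add 5 hours 2 minutes leg 3 → 01:23 UTC (Nov 12).
Cinderford is UTC+4:30, so local arrival = 01:23 + 4:30 = 05:53 on Nov 12.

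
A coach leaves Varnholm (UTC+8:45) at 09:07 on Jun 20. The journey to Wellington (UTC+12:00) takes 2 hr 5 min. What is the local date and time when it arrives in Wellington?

14:27 on June 20

Wellington is 3:15 ahead of Varnholm.
After 2 hours 5 minutes it is 11:12 in Varnholm.
Shift by the zone difference: 11:12 + 3:15 = 14:27 on Jun 20 in Wellington.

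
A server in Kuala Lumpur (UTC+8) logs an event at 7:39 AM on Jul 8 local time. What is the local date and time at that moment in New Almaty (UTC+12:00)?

11:39 AM on July 8

In UTC: 7:39 AM − 8:00 = 11:39 PM on Jul 7.
New Almaty is UTC+12:00: 11:39 PM + 12:00 = 11:39 AM on Jul 8.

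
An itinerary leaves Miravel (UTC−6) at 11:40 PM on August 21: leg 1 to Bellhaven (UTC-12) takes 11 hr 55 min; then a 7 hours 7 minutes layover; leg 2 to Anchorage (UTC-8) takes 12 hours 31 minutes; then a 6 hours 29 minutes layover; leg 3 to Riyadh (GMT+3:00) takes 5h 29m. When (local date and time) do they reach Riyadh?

4:11 AM on August 24

Convert departure to UTC: 11:40 PM + 6:00 = 5:40 AM UTC on Aug 22.
Add 11 hours and 55 minutes leg 1 → 5:35 PM UTC.
Add 7 hours 7 minutes layover in Bellhaven → 12:42 AM UTC (Aug 23).
Add 12 hours and 31 minutes leg 2 → 1:13 PM UTC.
Add 6 hours 29 minutes layover in Anchorage → 7:42 PM UTC.
Add 5 hours and 29 minutes leg 3 → 1:11 AM UTC (Aug 24).
Riyadh is UTC+3:00, so local arrival = 1:11 AM + 3:00 = 4:11 AM on Aug 24.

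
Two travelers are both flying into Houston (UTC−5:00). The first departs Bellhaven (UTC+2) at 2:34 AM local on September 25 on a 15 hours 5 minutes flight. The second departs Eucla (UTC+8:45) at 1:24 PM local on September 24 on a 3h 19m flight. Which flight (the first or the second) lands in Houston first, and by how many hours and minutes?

Flight 1 in UTC: 2:34 AM − 2:00 = 12:34 AM on Sep 25.
+15 hours 5 minutes → arrive 3:39 PM UTC on Sep 25.
Flight 2 in UTC: 1:24 PM − 8:45 = 4:39 AM on Sep 24.
+3 hours 19 minutes → arrive 7:58 AM UTC on Sep 24.
Flight 2 lands earlier by 31 hours 41 minutes.

the second, by 31 hours 41 minutes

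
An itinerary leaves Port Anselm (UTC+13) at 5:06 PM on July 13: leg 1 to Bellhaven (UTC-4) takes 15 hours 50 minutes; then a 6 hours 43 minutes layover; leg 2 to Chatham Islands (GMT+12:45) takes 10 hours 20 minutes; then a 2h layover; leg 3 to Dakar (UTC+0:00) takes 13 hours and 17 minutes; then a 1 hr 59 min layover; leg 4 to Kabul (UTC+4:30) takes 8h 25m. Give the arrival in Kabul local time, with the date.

7:10 PM on July 15

Convert departure to UTC: 5:06 PM − 13:00 = 4:06 AM UTC on Jul 13.
Add 15 hours 50 minutes leg 1 → 7:56 PM UTC.
Add 6 hours and 43 minutes layover in Bellhaven → 2:39 AM UTC (Jul 14).
Add 10 hours and 20 minutes leg 2 → 12:59 PM UTC.
Add 2 hours layover in Chatham Islands → 2:59 PM UTC.
Add 13 hours and 17 minutes leg 3 → 4:16 AM UTC (Jul 15).
Add 1 hour and 59 minutes layover in Dakar → 6:15 AM UTC.
Add 8 hours and 25 minutes leg 4 → 2:40 PM UTC.
Kabul is UTC+4:30, so local arrival = 2:40 PM + 4:30 = 7:10 PM on Jul 15.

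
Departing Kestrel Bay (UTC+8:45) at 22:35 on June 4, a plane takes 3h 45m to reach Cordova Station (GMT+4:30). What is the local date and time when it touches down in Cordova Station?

22:05 on Jun 4

Cordova Station is 4:15 behind Kestrel Bay.
After 3 hours and 45 minutes it is 02:20 (Jun 5) in Kestrel Bay.
Shift by the zone difference: 02:20 − 4:15 = 22:05 on Jun 4 in Cordova Station.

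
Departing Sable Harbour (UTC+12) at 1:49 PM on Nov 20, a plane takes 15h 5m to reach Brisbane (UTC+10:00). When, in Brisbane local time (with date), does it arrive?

Convert departure to UTC: 1:49 PM − 12:00 = 1:49 AM UTC on Nov 20.
Add 15 hours 5 minutes travel time → 4:54 PM UTC.
Brisbane is UTC+10:00, so local arrival = 4:54 PM + 10:00 = 2:54 AM on Nov 21.

2:54 AM on November 21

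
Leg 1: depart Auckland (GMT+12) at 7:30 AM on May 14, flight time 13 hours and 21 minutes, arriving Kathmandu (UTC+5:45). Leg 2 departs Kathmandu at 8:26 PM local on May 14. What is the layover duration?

Convert departure to UTC: 7:30 AM − 12:00 = 7:30 PM UTC on May 13.
Add 13 hours 21 minutes flight time → 8:51 AM UTC (May 14).
Kathmandu is UTC+5:45, so local arrival = 8:51 AM + 5:45 = 2:36 PM on May 14.
Layover = 8:26 PM − 2:36 PM = 5 hours 50 minutes.

5 hours 50 minutes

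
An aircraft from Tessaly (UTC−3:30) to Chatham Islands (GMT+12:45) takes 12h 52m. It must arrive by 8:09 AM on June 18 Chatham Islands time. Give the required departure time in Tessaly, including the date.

Target arrival in UTC: 8:09 AM − 12:45 = 7:24 PM on Jun 17.
Subtract 12 hours 52 minutes → departure 6:32 AM UTC on Jun 17.
Tessaly is UTC−3:30: 6:32 AM − 3:30 = 3:02 AM on Jun 17.

3:02 AM on June 17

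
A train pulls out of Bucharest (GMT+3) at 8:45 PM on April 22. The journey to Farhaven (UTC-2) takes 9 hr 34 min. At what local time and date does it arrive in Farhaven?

1:19 AM on April 23

Convert departure to UTC: 8:45 PM − 3:00 = 5:45 PM UTC on Apr 22.
Add 9 hours and 34 minutes travel time → 3:19 AM UTC (Apr 23).
Farhaven is UTC−2:00, so local arrival = 3:19 AM − 2:00 = 1:19 AM on Apr 23.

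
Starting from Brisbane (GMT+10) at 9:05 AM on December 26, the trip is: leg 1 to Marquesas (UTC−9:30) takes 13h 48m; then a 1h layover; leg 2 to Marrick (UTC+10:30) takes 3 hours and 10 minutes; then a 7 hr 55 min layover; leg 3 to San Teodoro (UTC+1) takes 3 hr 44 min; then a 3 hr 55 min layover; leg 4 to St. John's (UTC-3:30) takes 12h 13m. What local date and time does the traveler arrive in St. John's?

5:20 PM on December 27

Convert departure to UTC: 9:05 AM − 10:00 = 11:05 PM UTC on Dec 25.
Add 13 hours and 48 minutes leg 1 → 12:53 PM UTC (Dec 26).
Add 1 hour layover in Marquesas → 1:53 PM UTC.
Add 3 hours 10 minutes leg 2 → 5:03 PM UTC.
Add 7 hours 55 minutes layover in Marrick → 12:58 AM UTC (Dec 27).
Add 3 hours 44 minutes leg 3 → 4:42 AM UTC.
Add 3 hours 55 minutes layover in San Teodoro → 8:37 AM UTC.
Add 12 hours and 13 minutes leg 4 → 8:50 PM UTC.
St. John's is UTC−3:30, so local arrival = 8:50 PM − 3:30 = 5:20 PM on Dec 27.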